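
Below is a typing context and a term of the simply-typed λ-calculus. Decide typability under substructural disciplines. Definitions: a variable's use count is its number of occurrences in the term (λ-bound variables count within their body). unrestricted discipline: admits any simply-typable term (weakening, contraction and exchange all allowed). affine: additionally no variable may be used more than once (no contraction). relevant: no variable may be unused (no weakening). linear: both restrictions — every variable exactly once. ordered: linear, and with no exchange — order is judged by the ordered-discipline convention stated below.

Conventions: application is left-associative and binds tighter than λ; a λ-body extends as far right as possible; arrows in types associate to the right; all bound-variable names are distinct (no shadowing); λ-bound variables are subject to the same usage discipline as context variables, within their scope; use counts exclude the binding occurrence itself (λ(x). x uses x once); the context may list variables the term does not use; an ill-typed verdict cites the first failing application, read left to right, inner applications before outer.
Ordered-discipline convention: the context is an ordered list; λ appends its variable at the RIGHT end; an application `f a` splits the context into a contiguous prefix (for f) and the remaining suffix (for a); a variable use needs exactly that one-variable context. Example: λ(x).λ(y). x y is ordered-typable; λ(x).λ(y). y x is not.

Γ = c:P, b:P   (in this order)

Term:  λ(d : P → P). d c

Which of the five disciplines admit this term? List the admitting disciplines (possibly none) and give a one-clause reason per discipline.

admitted in: affine, unrestricted
variable uses: c=1; b=0; d [bound]=1
order of uses: d, c
typing: well-typed — term : (P → P) → P
ordered: ✗ — unused: b — weakening required
linear: ✗ — unused: b — weakening required
affine: ✓ — c, b, d: no repeats, contraction unneeded
relevant: ✗ — unused: b — weakening required
unrestricted: ✓ — simply typable at (P → P) → P; W, C, E all held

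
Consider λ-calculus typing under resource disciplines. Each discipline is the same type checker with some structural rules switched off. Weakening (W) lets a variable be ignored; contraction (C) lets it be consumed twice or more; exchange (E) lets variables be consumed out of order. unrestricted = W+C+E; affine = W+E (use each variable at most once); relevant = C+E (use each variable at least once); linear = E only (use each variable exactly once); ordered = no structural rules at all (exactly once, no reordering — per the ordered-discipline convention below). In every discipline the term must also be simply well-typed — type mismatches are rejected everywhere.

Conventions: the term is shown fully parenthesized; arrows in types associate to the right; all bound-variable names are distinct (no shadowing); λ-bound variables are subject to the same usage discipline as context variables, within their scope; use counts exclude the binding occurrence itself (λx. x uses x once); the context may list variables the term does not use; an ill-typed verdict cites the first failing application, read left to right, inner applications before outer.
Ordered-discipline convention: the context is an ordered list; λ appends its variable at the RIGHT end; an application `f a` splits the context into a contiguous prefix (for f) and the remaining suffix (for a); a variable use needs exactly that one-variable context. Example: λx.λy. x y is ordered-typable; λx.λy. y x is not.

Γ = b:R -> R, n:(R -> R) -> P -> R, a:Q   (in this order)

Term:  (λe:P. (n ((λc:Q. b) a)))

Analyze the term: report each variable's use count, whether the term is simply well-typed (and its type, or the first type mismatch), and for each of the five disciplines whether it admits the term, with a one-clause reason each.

counts: b ×1, n ×1, a ×1, e (λ-bound) ×0, c (λ-bound) ×0
left-to-right use order: n, b, a
typing: well-typed — term : P -> P -> R
ordered: ✗, e, c never used (weakening)
linear: ✗, e, c never used (weakening)
affine: ✓, at most one use each (b, n, a, e, c)
relevant: ✗, e, c never used (weakening)
unrestricted: ✓, typability at P -> P -> R is all that's needed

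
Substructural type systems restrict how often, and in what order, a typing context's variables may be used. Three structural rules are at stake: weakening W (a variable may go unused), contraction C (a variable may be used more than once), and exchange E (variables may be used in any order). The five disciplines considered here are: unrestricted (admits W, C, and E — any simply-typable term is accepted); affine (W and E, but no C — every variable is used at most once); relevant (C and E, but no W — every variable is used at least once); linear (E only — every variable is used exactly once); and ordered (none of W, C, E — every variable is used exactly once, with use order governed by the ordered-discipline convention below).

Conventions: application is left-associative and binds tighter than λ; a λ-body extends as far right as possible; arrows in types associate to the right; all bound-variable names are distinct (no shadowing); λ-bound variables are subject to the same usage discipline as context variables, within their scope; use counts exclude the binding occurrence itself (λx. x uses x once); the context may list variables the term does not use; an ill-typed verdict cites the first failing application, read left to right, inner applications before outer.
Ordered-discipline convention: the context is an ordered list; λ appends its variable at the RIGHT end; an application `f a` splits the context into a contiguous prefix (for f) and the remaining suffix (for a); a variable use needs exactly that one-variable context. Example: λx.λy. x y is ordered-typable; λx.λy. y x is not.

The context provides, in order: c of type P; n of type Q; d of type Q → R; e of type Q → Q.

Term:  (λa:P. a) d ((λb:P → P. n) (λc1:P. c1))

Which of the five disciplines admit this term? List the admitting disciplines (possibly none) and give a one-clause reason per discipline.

admitting disciplines: none
counts: c=0, n=1, d=1, e=0, a (bound)=1, b (bound)=0, c1 (bound)=1
left-to-right use order: a, d, n, c1
typing: ill-typed: an application expects P but receives Q → R
ordered: ✗ — a type mismatch blocks all five
linear: ✗ — the type mismatch rejects it
affine: ✗ — not simply typable
relevant: ✗ — fails simple typing
unrestricted: ✗ — a type mismatch blocks all five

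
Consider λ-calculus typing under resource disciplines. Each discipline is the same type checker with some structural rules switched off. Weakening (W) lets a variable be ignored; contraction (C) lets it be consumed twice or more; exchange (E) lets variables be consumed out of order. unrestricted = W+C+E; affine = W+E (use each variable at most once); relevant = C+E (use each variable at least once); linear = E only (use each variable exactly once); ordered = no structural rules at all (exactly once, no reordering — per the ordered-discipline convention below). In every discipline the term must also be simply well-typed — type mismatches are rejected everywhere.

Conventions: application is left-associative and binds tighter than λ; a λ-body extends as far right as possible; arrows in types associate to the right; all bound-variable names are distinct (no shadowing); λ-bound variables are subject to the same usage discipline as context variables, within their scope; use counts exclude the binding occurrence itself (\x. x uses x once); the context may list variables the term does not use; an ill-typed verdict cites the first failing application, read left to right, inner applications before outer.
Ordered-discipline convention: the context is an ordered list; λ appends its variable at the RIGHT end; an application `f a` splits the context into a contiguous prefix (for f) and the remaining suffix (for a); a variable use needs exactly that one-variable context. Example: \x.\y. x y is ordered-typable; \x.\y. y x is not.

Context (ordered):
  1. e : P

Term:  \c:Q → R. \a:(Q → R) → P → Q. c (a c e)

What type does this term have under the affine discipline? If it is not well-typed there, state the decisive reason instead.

not well-typed under affine — c ×2 used more than once (contraction)
usage: e=1, c (λ-bound)=2, a (λ-bound)=1
use order (left to right): c, a, c, e
typing: ✓ — (Q → R) → ((Q → R) → P → Q) → R
summary: ordered ✗; linear ✗; affine ✗; relevant ✓; unrestricted ✓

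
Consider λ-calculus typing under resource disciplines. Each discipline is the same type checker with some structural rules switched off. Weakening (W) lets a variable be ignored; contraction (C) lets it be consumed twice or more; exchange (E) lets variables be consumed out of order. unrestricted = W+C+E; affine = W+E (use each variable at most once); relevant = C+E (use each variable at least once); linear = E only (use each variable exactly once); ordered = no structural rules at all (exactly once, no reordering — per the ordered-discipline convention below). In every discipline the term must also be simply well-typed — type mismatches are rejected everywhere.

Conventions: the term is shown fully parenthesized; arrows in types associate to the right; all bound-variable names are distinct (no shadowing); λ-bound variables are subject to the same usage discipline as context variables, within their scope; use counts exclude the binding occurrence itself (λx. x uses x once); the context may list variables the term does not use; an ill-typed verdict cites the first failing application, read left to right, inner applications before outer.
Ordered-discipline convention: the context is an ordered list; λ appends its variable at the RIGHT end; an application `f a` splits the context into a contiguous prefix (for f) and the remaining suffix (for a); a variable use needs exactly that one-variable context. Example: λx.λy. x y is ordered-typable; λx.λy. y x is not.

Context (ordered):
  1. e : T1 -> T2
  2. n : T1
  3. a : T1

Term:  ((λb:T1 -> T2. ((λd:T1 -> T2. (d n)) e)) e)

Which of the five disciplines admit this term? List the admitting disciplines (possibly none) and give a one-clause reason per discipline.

accepted by: unrestricted
counts: e ×2; n ×1; a ×0; b [bound] ×0; d [bound] ×1
order of uses: d, n, e, e
typing: the term checks, with type T2
ordered ✗ (repeated use of e ×2; unused: a, b — weakening required)
linear ✗ (repeated use of e ×2; unused: a, b — weakening required)
affine ✗ (repeated use of e ×2)
relevant ✗ (unused: a, b — weakening required)
unrestricted ✓ (simply typable at T2; W, C, E all held)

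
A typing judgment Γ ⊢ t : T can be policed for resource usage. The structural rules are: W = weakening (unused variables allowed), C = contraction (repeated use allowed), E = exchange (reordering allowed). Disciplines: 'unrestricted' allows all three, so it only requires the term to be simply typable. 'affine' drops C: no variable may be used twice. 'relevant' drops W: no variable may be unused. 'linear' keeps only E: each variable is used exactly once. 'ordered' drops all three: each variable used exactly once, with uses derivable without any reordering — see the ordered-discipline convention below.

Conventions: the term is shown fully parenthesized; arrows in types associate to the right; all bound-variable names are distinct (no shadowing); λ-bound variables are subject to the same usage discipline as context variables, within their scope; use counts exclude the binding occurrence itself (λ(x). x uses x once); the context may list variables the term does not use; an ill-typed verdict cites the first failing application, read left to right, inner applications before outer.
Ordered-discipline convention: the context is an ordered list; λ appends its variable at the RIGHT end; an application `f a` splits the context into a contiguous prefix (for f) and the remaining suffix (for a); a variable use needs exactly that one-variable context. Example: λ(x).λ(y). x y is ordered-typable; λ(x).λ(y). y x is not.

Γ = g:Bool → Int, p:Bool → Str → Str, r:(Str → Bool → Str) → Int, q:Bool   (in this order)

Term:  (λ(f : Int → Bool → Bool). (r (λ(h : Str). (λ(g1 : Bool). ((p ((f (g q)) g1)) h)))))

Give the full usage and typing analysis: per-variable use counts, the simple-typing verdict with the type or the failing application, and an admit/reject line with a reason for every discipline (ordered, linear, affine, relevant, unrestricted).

use counts: g=1; p=1; r=1; q=1; f (bound)=1; h (bound)=1; g1 (bound)=1
order of uses: r, p, f, g, q, g1, h
typing: well-typed at (Int → Bool → Bool) → Int
ordered: ✗, use order r, p, f, g, q, g1, h needs exchange
linear: ✓, each of g, p, r, q, f, h, g1 used exactly once
affine: ✓, at most one use each (g, p, r, q, f, h, g1)
relevant: ✓, g, p, r, q, f, h, g1: all used, weakening unneeded
unrestricted: ✓, typability at (Int → Bool → Bool) → Int is all that's needed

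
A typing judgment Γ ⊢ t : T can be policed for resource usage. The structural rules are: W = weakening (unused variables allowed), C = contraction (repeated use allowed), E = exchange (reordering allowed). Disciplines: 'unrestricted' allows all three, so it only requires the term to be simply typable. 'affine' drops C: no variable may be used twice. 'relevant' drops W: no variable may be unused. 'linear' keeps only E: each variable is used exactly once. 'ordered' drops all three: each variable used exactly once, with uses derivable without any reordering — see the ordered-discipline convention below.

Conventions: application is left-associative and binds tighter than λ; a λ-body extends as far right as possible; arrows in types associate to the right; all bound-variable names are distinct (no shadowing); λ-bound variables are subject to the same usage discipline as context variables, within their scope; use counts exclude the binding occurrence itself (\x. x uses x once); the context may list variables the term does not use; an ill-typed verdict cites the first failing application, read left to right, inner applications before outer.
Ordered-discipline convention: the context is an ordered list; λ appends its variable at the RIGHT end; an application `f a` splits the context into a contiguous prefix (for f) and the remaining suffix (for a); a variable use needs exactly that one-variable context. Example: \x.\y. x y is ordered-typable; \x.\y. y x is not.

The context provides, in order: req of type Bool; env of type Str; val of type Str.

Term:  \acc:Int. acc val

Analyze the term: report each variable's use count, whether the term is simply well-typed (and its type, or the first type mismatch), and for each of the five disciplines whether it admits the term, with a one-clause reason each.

counts: req: 0×; env: 0×; val: 1×; acc (λ-bound): 1×
use order (left to right): acc, val
typing: ill-typed: non-arrow in function slot: Int
ordered: ✗, the type mismatch rejects it
linear: ✗, not simply typable
affine: ✗, fails simple typing
relevant: ✗, a type mismatch blocks all five
unrestricted: ✗, the type mismatch rejects it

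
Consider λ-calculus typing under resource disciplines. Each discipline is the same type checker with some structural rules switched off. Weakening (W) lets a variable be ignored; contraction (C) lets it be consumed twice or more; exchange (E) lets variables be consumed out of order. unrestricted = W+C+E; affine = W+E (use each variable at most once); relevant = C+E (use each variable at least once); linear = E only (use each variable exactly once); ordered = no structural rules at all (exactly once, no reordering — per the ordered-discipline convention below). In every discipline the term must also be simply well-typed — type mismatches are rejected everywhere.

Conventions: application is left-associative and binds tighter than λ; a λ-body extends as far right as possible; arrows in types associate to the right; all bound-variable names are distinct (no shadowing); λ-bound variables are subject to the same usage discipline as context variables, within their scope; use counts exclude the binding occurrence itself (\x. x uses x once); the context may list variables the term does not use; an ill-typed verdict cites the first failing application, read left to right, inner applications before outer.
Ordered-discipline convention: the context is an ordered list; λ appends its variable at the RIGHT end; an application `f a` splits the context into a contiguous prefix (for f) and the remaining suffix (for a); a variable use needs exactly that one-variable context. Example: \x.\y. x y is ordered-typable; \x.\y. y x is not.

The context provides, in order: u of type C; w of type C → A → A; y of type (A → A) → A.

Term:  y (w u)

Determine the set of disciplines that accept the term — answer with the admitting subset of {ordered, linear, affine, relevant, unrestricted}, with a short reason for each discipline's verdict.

admitted by: linear, affine, relevant, unrestricted
usage: u: 1; w: 1; y: 1
use order (left to right): y, w, u
typing: well-typed — term : A
ordered: ✗ — needs exchange: uses follow y, w, u
linear: ✓ — u, w, y: one use apiece
affine: ✓ — none of u, w, y used more than once
relevant: ✓ — u, w, y: all used, weakening unneeded
unrestricted: ✓ — type-checks (A) and nothing is barred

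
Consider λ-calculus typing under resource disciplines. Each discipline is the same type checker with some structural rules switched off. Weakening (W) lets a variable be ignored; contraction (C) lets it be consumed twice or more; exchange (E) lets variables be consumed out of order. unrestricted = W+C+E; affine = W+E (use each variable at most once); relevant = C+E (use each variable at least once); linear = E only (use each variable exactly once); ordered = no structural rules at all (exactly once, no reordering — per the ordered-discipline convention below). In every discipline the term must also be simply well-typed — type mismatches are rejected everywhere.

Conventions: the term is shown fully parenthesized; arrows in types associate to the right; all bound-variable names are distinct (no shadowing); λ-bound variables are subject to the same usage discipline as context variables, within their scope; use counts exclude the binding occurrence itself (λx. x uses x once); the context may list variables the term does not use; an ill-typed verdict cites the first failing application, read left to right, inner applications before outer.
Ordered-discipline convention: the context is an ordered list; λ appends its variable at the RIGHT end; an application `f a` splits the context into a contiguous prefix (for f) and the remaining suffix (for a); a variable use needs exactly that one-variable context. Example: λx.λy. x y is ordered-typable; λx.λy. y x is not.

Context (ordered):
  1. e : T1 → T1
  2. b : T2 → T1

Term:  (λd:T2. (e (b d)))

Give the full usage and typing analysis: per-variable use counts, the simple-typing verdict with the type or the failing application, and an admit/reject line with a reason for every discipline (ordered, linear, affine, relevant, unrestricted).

use counts: e ×1; b ×1; d [bound] ×1
use order (left to right): e, b, d
typing: well-typed — term : T2 → T1
ordered ✓ (e, b, d once each; derivable with no W/C/E)
linear ✓ (each of e, b, d used exactly once)
affine ✓ (at most one use each (e, b, d))
relevant ✓ (none of e, b, d goes unused)
unrestricted ✓ (typability at T2 → T1 is all that's needed)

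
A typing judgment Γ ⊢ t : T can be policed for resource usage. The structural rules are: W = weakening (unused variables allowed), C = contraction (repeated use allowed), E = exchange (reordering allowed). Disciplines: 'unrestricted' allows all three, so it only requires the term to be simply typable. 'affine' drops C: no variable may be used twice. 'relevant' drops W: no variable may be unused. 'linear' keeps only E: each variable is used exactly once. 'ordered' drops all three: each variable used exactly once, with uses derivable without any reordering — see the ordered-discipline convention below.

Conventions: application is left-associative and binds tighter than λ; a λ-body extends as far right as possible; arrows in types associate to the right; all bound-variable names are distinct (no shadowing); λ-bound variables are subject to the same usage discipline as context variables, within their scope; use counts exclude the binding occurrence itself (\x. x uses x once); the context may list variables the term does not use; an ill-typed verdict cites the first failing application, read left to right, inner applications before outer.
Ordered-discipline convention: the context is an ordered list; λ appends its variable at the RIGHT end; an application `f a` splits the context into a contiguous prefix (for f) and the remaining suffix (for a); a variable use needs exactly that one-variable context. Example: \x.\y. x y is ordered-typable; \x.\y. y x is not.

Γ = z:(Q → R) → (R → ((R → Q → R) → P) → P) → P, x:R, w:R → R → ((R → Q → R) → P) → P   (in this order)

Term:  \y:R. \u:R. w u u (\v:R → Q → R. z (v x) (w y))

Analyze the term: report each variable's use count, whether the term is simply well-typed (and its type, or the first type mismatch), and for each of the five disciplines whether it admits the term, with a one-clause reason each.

usage: z: 1; x: 1; w: 2; y [bound]: 1; u [bound]: 2; v [bound]: 1
order of uses: w, u, u, z, v, x, w, y
typing: ✓ — R → R → P
ordered ✗ (uses contraction: w ×2, u ×2)
linear ✗ (uses contraction: w ×2, u ×2)
affine ✗ (uses contraction: w ×2, u ×2)
relevant ✓ (at least one use each (z, x, w, y, u, v))
unrestricted ✓ (well-typed at R → R → P; no restrictions here)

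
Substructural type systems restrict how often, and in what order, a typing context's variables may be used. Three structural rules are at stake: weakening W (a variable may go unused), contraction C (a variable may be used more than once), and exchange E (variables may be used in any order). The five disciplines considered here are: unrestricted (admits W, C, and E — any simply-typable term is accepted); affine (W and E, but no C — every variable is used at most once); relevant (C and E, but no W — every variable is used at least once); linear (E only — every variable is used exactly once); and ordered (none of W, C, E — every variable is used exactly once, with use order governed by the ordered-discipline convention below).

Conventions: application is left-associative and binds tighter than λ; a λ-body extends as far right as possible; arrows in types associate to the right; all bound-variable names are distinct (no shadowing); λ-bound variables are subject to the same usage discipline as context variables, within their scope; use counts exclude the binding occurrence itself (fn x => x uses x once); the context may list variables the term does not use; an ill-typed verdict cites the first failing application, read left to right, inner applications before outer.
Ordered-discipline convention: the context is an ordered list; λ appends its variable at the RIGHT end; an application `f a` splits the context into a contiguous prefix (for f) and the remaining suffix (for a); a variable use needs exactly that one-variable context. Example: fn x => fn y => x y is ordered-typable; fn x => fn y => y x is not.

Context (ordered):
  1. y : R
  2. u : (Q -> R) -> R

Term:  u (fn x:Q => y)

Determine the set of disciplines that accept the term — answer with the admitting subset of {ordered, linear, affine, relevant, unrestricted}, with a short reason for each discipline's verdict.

accepted by: affine, unrestricted
use counts: y ×1; u ×1; x (λ-bound) ×0
left-to-right use order: u, y
typing: the term checks, with type R
ordered: ✗, needs weakening: x unused
linear: ✗, needs weakening: x unused
affine: ✓, no duplicate uses among y, u, x
relevant: ✗, needs weakening: x unused
unrestricted: ✓, well-typed at R; no restrictions here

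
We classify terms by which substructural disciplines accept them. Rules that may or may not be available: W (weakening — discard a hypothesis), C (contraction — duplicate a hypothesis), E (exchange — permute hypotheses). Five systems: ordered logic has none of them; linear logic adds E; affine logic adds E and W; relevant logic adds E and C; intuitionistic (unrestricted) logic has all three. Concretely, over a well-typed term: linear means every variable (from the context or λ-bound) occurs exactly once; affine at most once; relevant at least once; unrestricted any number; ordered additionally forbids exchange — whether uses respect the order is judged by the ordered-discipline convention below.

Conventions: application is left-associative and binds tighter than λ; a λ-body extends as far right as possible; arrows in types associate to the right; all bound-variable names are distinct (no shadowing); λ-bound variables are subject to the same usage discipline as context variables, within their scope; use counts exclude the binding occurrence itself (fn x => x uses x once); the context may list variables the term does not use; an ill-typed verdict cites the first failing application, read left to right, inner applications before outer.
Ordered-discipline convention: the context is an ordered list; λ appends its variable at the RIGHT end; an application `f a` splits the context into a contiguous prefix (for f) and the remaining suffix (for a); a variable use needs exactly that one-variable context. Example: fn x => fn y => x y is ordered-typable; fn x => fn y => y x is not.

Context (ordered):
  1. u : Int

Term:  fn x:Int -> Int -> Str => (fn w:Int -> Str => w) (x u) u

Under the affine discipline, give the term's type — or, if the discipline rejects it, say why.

not well-typed under affine — needs contraction — u ×2
usage: u: 2, x (λ-bound): 1, w (λ-bound): 1
use order (left to right): w, x, u, u
typing: the term checks, with type (Int -> Int -> Str) -> Str
across the five disciplines: ordered ✗, linear ✗, affine ✗, relevant ✓, unrestricted ✓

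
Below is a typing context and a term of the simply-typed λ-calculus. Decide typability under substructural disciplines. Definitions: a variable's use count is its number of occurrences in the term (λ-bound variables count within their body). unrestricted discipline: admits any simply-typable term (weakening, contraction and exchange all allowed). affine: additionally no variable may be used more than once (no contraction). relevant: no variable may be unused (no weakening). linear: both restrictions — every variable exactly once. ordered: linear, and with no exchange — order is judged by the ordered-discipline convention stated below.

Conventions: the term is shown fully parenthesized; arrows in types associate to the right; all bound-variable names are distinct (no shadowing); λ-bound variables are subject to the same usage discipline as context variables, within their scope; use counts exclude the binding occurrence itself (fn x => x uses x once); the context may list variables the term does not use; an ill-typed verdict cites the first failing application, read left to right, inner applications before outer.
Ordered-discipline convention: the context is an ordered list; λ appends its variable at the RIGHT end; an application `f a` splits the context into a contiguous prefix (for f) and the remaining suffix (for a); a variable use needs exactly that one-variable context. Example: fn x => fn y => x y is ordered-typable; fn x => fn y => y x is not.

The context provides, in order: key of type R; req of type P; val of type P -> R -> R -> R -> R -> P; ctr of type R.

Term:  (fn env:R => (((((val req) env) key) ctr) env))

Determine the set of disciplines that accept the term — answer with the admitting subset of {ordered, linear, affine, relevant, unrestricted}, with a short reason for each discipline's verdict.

admitted in: relevant, unrestricted
variable uses: key: 1×, req: 1×, val: 1×, ctr: 1×, env (bound): 2×
order of uses: val, req, env, key, ctr, env
typing: ✓ — R -> P
ordered: ✗, needs contraction — env ×2
linear: ✗, needs contraction — env ×2
affine: ✗, needs contraction — env ×2
relevant: ✓, at least one use each (key, req, val, ctr, env)
unrestricted: ✓, type-checks (R -> P) and nothing is barred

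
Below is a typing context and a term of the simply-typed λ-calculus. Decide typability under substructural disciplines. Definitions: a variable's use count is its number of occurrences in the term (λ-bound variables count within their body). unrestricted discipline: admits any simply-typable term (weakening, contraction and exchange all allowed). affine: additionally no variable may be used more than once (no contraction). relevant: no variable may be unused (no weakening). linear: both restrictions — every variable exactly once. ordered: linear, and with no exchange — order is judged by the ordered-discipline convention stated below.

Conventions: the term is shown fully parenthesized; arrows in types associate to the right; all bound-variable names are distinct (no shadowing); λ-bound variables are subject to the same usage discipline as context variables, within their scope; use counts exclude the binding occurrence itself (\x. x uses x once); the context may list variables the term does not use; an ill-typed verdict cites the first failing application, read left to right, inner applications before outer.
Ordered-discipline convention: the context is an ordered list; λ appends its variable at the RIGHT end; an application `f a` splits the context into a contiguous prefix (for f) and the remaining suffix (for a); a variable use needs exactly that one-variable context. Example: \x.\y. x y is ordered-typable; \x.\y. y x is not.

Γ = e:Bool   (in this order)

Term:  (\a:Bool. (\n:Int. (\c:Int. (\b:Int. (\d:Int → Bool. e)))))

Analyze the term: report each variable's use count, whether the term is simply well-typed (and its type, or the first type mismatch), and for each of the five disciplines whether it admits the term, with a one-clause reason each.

counts: e: 1, a (λ-bound): 0, n (λ-bound): 0, c (λ-bound): 0, b (λ-bound): 0, d (λ-bound): 0
order of uses: e
typing: well-typed at Bool → Int → Int → Int → (Int → Bool) → Bool
ordered: ✗, unused: a, n, c, b, d — weakening required
linear: ✗, unused: a, n, c, b, d — weakening required
affine: ✓, no duplicate uses among e, a, n, c, b, d
relevant: ✗, unused: a, n, c, b, d — weakening required
unrestricted: ✓, well-typed at Bool → Int → Int → Int → (Int → Bool) → Bool; no restrictions here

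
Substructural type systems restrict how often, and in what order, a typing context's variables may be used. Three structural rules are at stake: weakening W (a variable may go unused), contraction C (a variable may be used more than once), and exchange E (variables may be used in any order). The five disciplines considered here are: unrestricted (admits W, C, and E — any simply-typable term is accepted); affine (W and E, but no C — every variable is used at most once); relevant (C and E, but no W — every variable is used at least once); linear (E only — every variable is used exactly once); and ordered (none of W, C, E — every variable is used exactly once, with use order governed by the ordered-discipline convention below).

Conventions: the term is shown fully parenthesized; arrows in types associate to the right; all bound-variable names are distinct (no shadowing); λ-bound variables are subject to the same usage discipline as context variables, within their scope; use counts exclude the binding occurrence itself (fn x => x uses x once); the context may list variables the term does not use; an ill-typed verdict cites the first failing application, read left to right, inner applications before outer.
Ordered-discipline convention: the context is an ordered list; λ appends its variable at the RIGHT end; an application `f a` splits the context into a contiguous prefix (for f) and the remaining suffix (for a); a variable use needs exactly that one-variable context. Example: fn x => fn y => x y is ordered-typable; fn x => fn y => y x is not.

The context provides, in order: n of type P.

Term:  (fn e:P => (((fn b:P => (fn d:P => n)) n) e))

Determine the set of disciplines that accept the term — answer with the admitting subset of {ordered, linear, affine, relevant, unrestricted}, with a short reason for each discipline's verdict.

admitted in: unrestricted
usage: n: 2; e (λ-bound): 1; b (λ-bound): 0; d (λ-bound): 0
use order (left to right): n, n, e
typing: well-typed at P → P
ordered ✗ (n ×2 used more than once (contraction); b, d left unused)
linear ✗ (n ×2 used more than once (contraction); b, d left unused)
affine ✗ (n ×2 used more than once (contraction))
relevant ✗ (b, d left unused)
unrestricted ✓ (well-typed at P → P; no restrictions here)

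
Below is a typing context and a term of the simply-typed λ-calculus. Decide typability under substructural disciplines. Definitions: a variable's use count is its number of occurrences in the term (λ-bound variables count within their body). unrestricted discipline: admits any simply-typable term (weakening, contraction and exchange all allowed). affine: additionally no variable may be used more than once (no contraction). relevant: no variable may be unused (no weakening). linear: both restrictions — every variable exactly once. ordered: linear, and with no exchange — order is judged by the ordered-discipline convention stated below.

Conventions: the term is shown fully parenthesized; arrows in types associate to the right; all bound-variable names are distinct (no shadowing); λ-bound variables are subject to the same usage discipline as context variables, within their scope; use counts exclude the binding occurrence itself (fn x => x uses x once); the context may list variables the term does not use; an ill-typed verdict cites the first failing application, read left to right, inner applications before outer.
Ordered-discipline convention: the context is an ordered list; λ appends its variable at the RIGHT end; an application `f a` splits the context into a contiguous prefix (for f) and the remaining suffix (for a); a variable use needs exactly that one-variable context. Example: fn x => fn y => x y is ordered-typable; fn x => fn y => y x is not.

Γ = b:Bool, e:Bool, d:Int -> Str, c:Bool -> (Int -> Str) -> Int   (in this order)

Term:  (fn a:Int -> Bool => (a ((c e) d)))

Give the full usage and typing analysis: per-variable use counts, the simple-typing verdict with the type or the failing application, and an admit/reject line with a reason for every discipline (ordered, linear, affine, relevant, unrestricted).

counts: b: 0; e: 1; d: 1; c: 1; a (bound): 1
order of uses: a, c, e, d
typing: ✓ — (Int -> Bool) -> Bool
ordered: ✗, b left unused
linear: ✗, b left unused
affine: ✓, at most one use each (b, e, d, c, a)
relevant: ✗, b left unused
unrestricted: ✓, typability at (Int -> Bool) -> Bool is all that's needed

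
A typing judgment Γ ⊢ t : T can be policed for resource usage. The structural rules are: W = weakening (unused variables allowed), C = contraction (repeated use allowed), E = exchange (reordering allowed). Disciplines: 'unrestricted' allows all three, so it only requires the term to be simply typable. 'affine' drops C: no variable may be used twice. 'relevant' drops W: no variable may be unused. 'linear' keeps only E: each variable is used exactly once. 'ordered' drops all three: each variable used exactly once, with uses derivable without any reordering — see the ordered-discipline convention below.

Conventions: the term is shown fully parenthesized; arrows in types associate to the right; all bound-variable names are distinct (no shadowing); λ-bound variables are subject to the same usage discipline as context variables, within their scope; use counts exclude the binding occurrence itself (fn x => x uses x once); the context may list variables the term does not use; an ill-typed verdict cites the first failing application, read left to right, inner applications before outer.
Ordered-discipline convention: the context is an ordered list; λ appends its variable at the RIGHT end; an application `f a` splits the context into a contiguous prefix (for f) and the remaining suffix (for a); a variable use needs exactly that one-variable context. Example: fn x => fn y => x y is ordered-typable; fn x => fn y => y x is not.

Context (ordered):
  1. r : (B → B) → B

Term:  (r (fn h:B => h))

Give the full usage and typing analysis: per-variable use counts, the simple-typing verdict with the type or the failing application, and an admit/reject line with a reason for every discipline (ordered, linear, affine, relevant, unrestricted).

usage: r=1, h (bound)=1
left-to-right use order: r, h
typing: ✓ — B
ordered ✓ (r, h: once each, no exchange needed)
linear ✓ (exactly-once usage across r, h)
affine ✓ (none of r, h used more than once)
relevant ✓ (at least one use each (r, h))
unrestricted ✓ (simply typable at B; W, C, E all held)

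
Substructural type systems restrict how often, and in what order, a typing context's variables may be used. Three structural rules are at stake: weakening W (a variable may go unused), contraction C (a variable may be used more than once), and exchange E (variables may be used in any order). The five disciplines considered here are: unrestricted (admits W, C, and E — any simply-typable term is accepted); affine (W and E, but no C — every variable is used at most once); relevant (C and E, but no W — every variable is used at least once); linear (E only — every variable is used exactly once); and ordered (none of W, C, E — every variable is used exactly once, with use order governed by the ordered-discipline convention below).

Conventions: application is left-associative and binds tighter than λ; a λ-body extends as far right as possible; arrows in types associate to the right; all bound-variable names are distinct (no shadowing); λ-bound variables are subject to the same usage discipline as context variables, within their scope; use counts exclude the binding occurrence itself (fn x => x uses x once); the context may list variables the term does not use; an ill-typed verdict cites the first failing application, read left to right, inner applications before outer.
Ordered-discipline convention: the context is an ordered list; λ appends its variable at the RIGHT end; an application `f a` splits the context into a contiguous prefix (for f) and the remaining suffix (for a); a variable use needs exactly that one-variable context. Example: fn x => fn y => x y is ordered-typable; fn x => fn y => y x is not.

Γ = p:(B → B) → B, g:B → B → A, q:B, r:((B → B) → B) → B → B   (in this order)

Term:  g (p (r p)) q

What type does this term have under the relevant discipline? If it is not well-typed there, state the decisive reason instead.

term : A
counts: p: 2×; g: 1×; q: 1×; r: 1×
order of uses: g, p, r, p, q
typing: well-typed at A
across the five disciplines: ordered ✗ | linear ✗ | affine ✗ | relevant ✓ | unrestricted ✓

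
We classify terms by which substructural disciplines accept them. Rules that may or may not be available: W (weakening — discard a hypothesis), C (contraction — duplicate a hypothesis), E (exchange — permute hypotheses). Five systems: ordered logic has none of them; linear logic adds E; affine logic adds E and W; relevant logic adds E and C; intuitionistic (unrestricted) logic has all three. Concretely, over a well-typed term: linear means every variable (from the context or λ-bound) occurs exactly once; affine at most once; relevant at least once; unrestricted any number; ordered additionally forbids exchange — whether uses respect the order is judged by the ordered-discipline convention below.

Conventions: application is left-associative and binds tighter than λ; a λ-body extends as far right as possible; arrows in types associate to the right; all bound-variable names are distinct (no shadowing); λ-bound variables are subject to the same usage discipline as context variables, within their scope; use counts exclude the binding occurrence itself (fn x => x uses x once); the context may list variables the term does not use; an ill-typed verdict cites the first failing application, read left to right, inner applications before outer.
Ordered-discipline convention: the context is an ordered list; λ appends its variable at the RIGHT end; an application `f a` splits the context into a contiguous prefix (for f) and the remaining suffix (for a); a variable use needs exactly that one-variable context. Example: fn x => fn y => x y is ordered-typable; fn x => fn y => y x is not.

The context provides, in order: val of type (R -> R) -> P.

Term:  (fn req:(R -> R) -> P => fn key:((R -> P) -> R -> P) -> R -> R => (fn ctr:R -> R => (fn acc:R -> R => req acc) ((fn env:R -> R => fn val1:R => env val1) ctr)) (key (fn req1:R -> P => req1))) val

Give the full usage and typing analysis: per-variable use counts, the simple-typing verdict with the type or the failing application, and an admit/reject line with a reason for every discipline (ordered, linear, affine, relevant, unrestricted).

counts: val: 1; req (bound): 1; key (bound): 1; ctr (bound): 1; acc (bound): 1; env (bound): 1; val1 (bound): 1; req1 (bound): 1
use order (left to right): req, acc, env, val1, ctr, key, req1, val
typing: ✓ — (((R -> P) -> R -> P) -> R -> R) -> P
ordered: ✓, one use each (val, req, key, ctr, acc, env, val1, req1); ordered split holds
linear: ✓, single use per variable (val, req, key, ctr, acc, env, val1, req1)
affine: ✓, val, req, key, ctr, acc, env, val1, req1: no repeats, contraction unneeded
relevant: ✓, val, req, key, ctr, acc, env, val1, req1: all used, weakening unneeded
unrestricted: ✓, well-typed at (((R -> P) -> R -> P) -> R -> R) -> P; no restrictions here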